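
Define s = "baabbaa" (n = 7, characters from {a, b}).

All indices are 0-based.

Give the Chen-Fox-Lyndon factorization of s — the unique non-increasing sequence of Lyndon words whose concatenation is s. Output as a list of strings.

emit factor 1: 'b' (i=0, period=1)
emit factor 2: 'aabb' (i=1, period=4)
emit factor 3: 'a' (i=5, period=1)
emit factor 4: 'a' (i=6, period=1)

["b", "aabb", "a", "a"]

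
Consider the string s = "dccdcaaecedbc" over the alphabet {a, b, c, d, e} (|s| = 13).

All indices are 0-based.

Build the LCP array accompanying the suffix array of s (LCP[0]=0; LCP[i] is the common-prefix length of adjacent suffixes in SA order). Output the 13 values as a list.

rank→(start, suffix):
  0 → (5, 'aaecedbc')
  1 → (6, 'aecedbc')
  2 → (11, 'bc')
  3 → (12, 'c')
  4 → (4, 'caaecedbc')
  5 → (1, 'ccdcaaecedbc')
  6 → (2, 'cdcaaecedbc')
  7 → (8, 'cedbc')
  8 → (10, 'dbc')
  9 → (3, 'dcaaecedbc')
  10 → (0, 'dccdcaaecedbc')
  11 → (7, 'ecedbc')
  12 → (9, 'edbc')

SA = [5, 6, 11, 12, 4, 1, 2, 8, 10, 3, 0, 7, 9]
rank  pair      lcp
   1  s[5:],s[6:]  1  'a'
   2  s[6:],s[11:]  0  ''
   3  s[11:],s[12:]  0  ''
   4  s[12:],s[4:]  1  'c'
   5  s[4:],s[1:]  1  'c'
   6  s[1:],s[2:]  1  'c'
   7  s[2:],s[8:]  1  'c'
   8  s[8:],s[10:]  0  ''
   9  s[10:],s[3:]  1  'd'
  10  s[3:],s[0:]  2  'dc'
  11  s[0:],s[7:]  0  ''
  12  s[7:],s[9:]  1  'e'

[0, 1, 0, 0, 1, 1, 1, 1, 0, 1, 2, 0, 1]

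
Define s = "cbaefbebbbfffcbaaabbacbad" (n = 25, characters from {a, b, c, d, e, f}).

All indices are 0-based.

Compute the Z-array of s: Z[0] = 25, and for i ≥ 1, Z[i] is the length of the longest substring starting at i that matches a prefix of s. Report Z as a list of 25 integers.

Z[0]=25
i=1: outside box; Z[1]=0
i=2: outside box; Z[2]=0
i=3: outside box; Z[3]=0
i=4: outside box; Z[4]=0
i=5: outside box; Z[5]=0
i=6: outside box; Z[6]=0
i=7: outside box; Z[7]=0
i=8: outside box; Z[8]=0
i=9: outside box; Z[9]=0
i=10: outside box; Z[10]=0
i=11: outside box; Z[11]=0
i=12: outside box; Z[12]=0
i=13: outside box; Z[13]=3 scan→box=[13,16)
i=14: min(r-i=2, Z[1]=0)=0; Z[14]=0
i=15: min(r-i=1, Z[2]=0)=0; Z[15]=0
i=16: outside box; Z[16]=0
i=17: outside box; Z[17]=0
i=18: outside box; Z[18]=0
i=19: outside box; Z[19]=0
i=20: outside box; Z[20]=0
i=21: outside box; Z[21]=3 scan→box=[21,24)
i=22: min(r-i=2, Z[1]=0)=0; Z[22]=0
i=23: min(r-i=1, Z[2]=0)=0; Z[23]=0
i=24: outside box; Z[24]=0

[25, 0, 0, 0, 0, 0, 0, 0, 0, 0, 0, 0, 0, 3, 0, 0, 0, 0, 0, 0, 0, 3, 0, 0, 0]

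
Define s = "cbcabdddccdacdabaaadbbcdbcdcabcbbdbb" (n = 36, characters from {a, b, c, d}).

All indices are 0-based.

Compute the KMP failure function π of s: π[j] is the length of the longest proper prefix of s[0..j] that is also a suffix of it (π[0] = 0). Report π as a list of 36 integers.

[0, 0, 1, 0, 0, 0, 0, 0, 1, 1, 0, 0, 1, 0, 0, 0, 0, 0, 0, 0, 0, 0, 1, 0, 0, 1, 0, 1, 0, 0, 1, 2, 0, 0, 0, 0]

π[0] = 0
j=1 s[j]='b': π[1]=0 (border '')
j=2 s[j]='c': π[2]=1 (border 'c')
j=3 s[j]='a': k: 1→0; π[3]=0 (border '')
j=4 s[j]='b': π[4]=0 (border '')
j=5 s[j]='d': π[5]=0 (border '')
j=6 s[j]='d': π[6]=0 (border '')
j=7 s[j]='d': π[7]=0 (border '')
j=8 s[j]='c': π[8]=1 (border 'c')
j=9 s[j]='c': k: 1→0; π[9]=1 (border 'c')
j=10 s[j]='d': k: 1→0; π[10]=0 (border '')
j=11 s[j]='a': π[11]=0 (border '')
j=12 s[j]='c': π[12]=1 (border 'c')
j=13 s[j]='d': k: 1→0; π[13]=0 (border '')
j=14 s[j]='a': π[14]=0 (border '')
j=15 s[j]='b': π[15]=0 (border '')
j=16 s[j]='a': π[16]=0 (border '')
j=17 s[j]='a': π[17]=0 (border '')
j=18 s[j]='a': π[18]=0 (border '')
j=19 s[j]='d': π[19]=0 (border '')
j=20 s[j]='b': π[20]=0 (border '')
j=21 s[j]='b': π[21]=0 (border '')
j=22 s[j]='c': π[22]=1 (border 'c')
j=23 s[j]='d': k: 1→0; π[23]=0 (border '')
j=24 s[j]='b': π[24]=0 (border '')
j=25 s[j]='c': π[25]=1 (border 'c')
j=26 s[j]='d': k: 1→0; π[26]=0 (border '')
j=27 s[j]='c': π[27]=1 (border 'c')
j=28 s[j]='a': k: 1→0; π[28]=0 (border '')
j=29 s[j]='b': π[29]=0 (border '')
j=30 s[j]='c': π[30]=1 (border 'c')
j=31 s[j]='b': π[31]=2 (border 'cb')
j=32 s[j]='b': k: 2→0; π[32]=0 (border '')
j=33 s[j]='d': π[33]=0 (border '')
j=34 s[j]='b': π[34]=0 (border '')
j=35 s[j]='b': π[35]=0 (border '')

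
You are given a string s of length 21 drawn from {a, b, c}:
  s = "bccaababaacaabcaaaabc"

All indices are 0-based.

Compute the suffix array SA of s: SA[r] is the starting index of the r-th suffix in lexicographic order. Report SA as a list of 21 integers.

rank→(start, suffix):
  0 → (15, 'aaaabc')
  1 → (16, 'aaabc')
  2 → (3, 'aababaacaabcaaaabc')
  3 → (17, 'aabc')
  4 → (11, 'aabcaaaabc')
  5 → (8, 'aacaabcaaaabc')
  6 → (6, 'abaacaabcaaaabc')
  7 → (4, 'ababaacaabcaaaabc')
  8 → (18, 'abc')
  9 → (12, 'abcaaaabc')
  10 → (9, 'acaabcaaaabc')
  11 → (7, 'baacaabcaaaabc')
  12 → (5, 'babaacaabcaaaabc')
  13 → (19, 'bc')
  14 → (13, 'bcaaaabc')
  15 → (0, 'bccaababaacaabcaaaabc')
  16 → (20, 'c')
  17 → (14, 'caaaabc')
  18 → (2, 'caababaacaabcaaaabc')
  19 → (10, 'caabcaaaabc')
  20 → (1, 'ccaababaacaabcaaaabc')

[15, 16, 3, 17, 11, 8, 6, 4, 18, 12, 9, 7, 5, 19, 13, 0, 20, 14, 2, 10, 1]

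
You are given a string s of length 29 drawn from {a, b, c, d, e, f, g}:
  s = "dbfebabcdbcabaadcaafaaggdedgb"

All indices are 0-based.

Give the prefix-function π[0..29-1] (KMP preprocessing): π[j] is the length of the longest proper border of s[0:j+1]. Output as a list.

π[0] = 0
j=1 s[j]='b': π[1]=0 (border '')
j=2 s[j]='f': π[2]=0 (border '')
j=3 s[j]='e': π[3]=0 (border '')
j=4 s[j]='b': π[4]=0 (border '')
j=5 s[j]='a': π[5]=0 (border '')
j=6 s[j]='b': π[6]=0 (border '')
j=7 s[j]='c': π[7]=0 (border '')
j=8 s[j]='d': π[8]=1 (border 'd')
j=9 s[j]='b': π[9]=2 (border 'db')
j=10 s[j]='c': k: 2→0; π[10]=0 (border '')
j=11 s[j]='a': π[11]=0 (border '')
j=12 s[j]='b': π[12]=0 (border '')
j=13 s[j]='a': π[13]=0 (border '')
j=14 s[j]='a': π[14]=0 (border '')
j=15 s[j]='d': π[15]=1 (border 'd')
j=16 s[j]='c': k: 1→0; π[16]=0 (border '')
j=17 s[j]='a': π[17]=0 (border '')
j=18 s[j]='a': π[18]=0 (border '')
j=19 s[j]='f': π[19]=0 (border '')
j=20 s[j]='a': π[20]=0 (border '')
j=21 s[j]='a': π[21]=0 (border '')
j=22 s[j]='g': π[22]=0 (border '')
j=23 s[j]='g': π[23]=0 (border '')
j=24 s[j]='d': π[24]=1 (border 'd')
j=25 s[j]='e': k: 1→0; π[25]=0 (border '')
j=26 s[j]='d': π[26]=1 (border 'd')
j=27 s[j]='g': k: 1→0; π[27]=0 (border '')
j=28 s[j]='b': π[28]=0 (border '')

[0, 0, 0, 0, 0, 0, 0, 0, 1, 2, 0, 0, 0, 0, 0, 1, 0, 0, 0, 0, 0, 0, 0, 0, 1, 0, 1, 0, 0]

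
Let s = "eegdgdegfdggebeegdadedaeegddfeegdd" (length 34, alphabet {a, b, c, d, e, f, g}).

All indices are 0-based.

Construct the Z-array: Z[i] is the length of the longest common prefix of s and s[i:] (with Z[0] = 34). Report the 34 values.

[34, 1, 0, 0, 0, 0, 1, 0, 0, 0, 0, 0, 1, 0, 4, 1, 0, 0, 0, 0, 1, 0, 0, 4, 1, 0, 0, 0, 0, 4, 1, 0, 0, 0]

Z[0]=34
i=1: outside box; Z[1]=1 scan→box=[1,2)
i=2: outside box; Z[2]=0
i=3: outside box; Z[3]=0
i=4: outside box; Z[4]=0
i=5: outside box; Z[5]=0
i=6: outside box; Z[6]=1 scan→box=[6,7)
i=7: outside box; Z[7]=0
i=8: outside box; Z[8]=0
i=9: outside box; Z[9]=0
i=10: outside box; Z[10]=0
i=11: outside box; Z[11]=0
i=12: outside box; Z[12]=1 scan→box=[12,13)
i=13: outside box; Z[13]=0
i=14: outside box; Z[14]=4 scan→box=[14,18)
i=15: min(r-i=3, Z[1]=1)=1; Z[15]=1
i=16: min(r-i=2, Z[2]=0)=0; Z[16]=0
i=17: min(r-i=1, Z[3]=0)=0; Z[17]=0
i=18: outside box; Z[18]=0
i=19: outside box; Z[19]=0
i=20: outside box; Z[20]=1 scan→box=[20,21)
i=21: outside box; Z[21]=0
i=22: outside box; Z[22]=0
i=23: outside box; Z[23]=4 scan→box=[23,27)
i=24: min(r-i=3, Z[1]=1)=1; Z[24]=1
i=25: min(r-i=2, Z[2]=0)=0; Z[25]=0
i=26: min(r-i=1, Z[3]=0)=0; Z[26]=0
i=27: outside box; Z[27]=0
i=28: outside box; Z[28]=0
i=29: outside box; Z[29]=4 scan→box=[29,33)
i=30: min(r-i=3, Z[1]=1)=1; Z[30]=1
i=31: min(r-i=2, Z[2]=0)=0; Z[31]=0
i=32: min(r-i=1, Z[3]=0)=0; Z[32]=0
i=33: outside box; Z[33]=0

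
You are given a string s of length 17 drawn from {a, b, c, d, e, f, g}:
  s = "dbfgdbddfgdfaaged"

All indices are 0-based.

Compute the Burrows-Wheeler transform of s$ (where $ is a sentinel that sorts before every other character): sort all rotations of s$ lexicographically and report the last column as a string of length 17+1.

rank  rotation            last
    0  $dbfgdbddfgdfaaged  d
    1  aaged$dbfgdbddfgdf  f
    2  aged$dbfgdbddfgdfa  a
    3  bddfgdfaaged$dbfgd  d
    4  bfgdbddfgdfaaged$d  d
    5  d$dbfgdbddfgdfaage  e
    6  dbddfgdfaaged$dbfg  g
    7  dbfgdbddfgdfaaged$  $
    8  ddfgdfaaged$dbfgdb  b
    9  dfaaged$dbfgdbddfg  g
   10  dfgdfaaged$dbfgdbd  d
   11  ed$dbfgdbddfgdfaag  g
   12  faaged$dbfgdbddfgd  d
   13  fgdbddfgdfaaged$db  b
   14  fgdfaaged$dbfgdbdd  d
   15  gdbddfgdfaaged$dbf  f
   16  gdfaaged$dbfgdbddf  f
   17  ged$dbfgdbddfgdfaa  a

dfaddeg$bgdgdbdffa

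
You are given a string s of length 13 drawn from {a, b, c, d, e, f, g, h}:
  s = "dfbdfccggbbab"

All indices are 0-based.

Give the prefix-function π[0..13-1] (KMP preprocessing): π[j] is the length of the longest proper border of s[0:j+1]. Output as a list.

π[0] = 0
j=1 s[j]='f': π[1]=0 (border '')
j=2 s[j]='b': π[2]=0 (border '')
j=3 s[j]='d': π[3]=1 (border 'd')
j=4 s[j]='f': π[4]=2 (border 'df')
j=5 s[j]='c': k: 2→0; π[5]=0 (border '')
j=6 s[j]='c': π[6]=0 (border '')
j=7 s[j]='g': π[7]=0 (border '')
j=8 s[j]='g': π[8]=0 (border '')
j=9 s[j]='b': π[9]=0 (border '')
j=10 s[j]='b': π[10]=0 (border '')
j=11 s[j]='a': π[11]=0 (border '')
j=12 s[j]='b': π[12]=0 (border '')

[0, 0, 0, 1, 2, 0, 0, 0, 0, 0, 0, 0, 0]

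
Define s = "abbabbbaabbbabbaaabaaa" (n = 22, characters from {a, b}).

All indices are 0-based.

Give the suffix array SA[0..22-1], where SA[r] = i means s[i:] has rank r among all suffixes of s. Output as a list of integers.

rank→(start, suffix):
  0 → (21, 'a')
  1 → (20, 'aa')
  2 → (19, 'aaa')
  3 → (15, 'aaabaaa')
  4 → (16, 'aabaaa')
  5 → (7, 'aabbbabbaaabaaa')
  6 → (17, 'abaaa')
  7 → (12, 'abbaaabaaa')
  8 → (0, 'abbabbbaabbbabbaaabaaa')
  9 → (3, 'abbbaabbbabbaaabaaa')
  10 → (8, 'abbbabbaaabaaa')
  11 → (18, 'baaa')
  12 → (14, 'baaabaaa')
  13 → (6, 'baabbbabbaaabaaa')
  14 → (11, 'babbaaabaaa')
  15 → (2, 'babbbaabbbabbaaabaaa')
  16 → (13, 'bbaaabaaa')
  17 → (5, 'bbaabbbabbaaabaaa')
  18 → (10, 'bbabbaaabaaa')
  19 → (1, 'bbabbbaabbbabbaaabaaa')
  20 → (4, 'bbbaabbbabbaaabaaa')
  21 → (9, 'bbbabbaaabaaa')

[21, 20, 19, 15, 16, 7, 17, 12, 0, 3, 8, 18, 14, 6, 11, 2, 13, 5, 10, 1, 4, 9]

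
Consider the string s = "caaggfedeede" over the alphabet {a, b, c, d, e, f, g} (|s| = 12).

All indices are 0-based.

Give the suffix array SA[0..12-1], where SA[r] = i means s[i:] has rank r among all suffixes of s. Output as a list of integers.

rank | idx | suffix
   0 |   1 | aaggfedeede
   1 |   2 | aggfedeede
   2 |   0 | caaggfedeede
   3 |  10 | de
   4 |   7 | deede
   5 |  11 | e
   6 |   9 | ede
   7 |   6 | edeede
   8 |   8 | eede
   9 |   5 | fedeede
  10 |   4 | gfedeede
  11 |   3 | ggfedeede

[1, 2, 0, 10, 7, 11, 9, 6, 8, 5, 4, 3]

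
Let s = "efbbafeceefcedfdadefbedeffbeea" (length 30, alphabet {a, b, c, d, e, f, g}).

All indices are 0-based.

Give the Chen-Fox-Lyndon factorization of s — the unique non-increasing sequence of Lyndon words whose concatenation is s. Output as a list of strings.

["ef", "b", "b", "afeceefcedfd", "adefbedeffbee", "a"]

emit factor 1: 'ef' (i=0, period=2)
emit factor 2: 'b' (i=2, period=1)
emit factor 3: 'b' (i=3, period=1)
emit factor 4: 'afeceefcedfd' (i=4, period=12)
emit factor 5: 'adefbedeffbee' (i=16, period=13)
emit factor 6: 'a' (i=29, period=1)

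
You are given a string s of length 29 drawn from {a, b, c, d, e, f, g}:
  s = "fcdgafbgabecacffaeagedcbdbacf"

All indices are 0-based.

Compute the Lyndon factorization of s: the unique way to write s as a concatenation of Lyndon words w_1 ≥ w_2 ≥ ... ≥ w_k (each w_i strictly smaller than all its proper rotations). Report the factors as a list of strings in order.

emit factor 1: 'f' (i=0, period=1)
emit factor 2: 'cdg' (i=1, period=3)
emit factor 3: 'afbg' (i=4, period=4)
emit factor 4: 'abecacffaeagedcbdbacf' (i=8, period=21)

["f", "cdg", "afbg", "abecacffaeagedcbdbacf"]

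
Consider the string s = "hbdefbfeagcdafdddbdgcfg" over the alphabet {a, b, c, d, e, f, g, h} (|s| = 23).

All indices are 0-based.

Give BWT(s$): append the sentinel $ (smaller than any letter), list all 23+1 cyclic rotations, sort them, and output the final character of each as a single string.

rank  rotation                  last
    0  $hbdefbfeagcdafdddbdgcfg  g
    1  afdddbdgcfg$hbdefbfeagcd  d
    2  agcdafdddbdgcfg$hbdefbfe  e
    3  bdefbfeagcdafdddbdgcfg$h  h
    4  bdgcfg$hbdefbfeagcdafddd  d
    5  bfeagcdafdddbdgcfg$hbdef  f
    6  cdafdddbdgcfg$hbdefbfeag  g
    7  cfg$hbdefbfeagcdafdddbdg  g
    8  dafdddbdgcfg$hbdefbfeagc  c
    9  dbdgcfg$hbdefbfeagcdafdd  d
   10  ddbdgcfg$hbdefbfeagcdafd  d
   11  dddbdgcfg$hbdefbfeagcdaf  f
   12  defbfeagcdafdddbdgcfg$hb  b
   13  dgcfg$hbdefbfeagcdafdddb  b
   14  eagcdafdddbdgcfg$hbdefbf  f
   15  efbfeagcdafdddbdgcfg$hbd  d
   16  fbfeagcdafdddbdgcfg$hbde  e
   17  fdddbdgcfg$hbdefbfeagcda  a
   18  feagcdafdddbdgcfg$hbdefb  b
   19  fg$hbdefbfeagcdafdddbdgc  c
   20  g$hbdefbfeagcdafdddbdgcf  f
   21  gcdafdddbdgcfg$hbdefbfea  a
   22  gcfg$hbdefbfeagcdafdddbd  d
   23  hbdefbfeagcdafdddbdgcfg$  $

gdehdfggcddfbbfdeabcfad$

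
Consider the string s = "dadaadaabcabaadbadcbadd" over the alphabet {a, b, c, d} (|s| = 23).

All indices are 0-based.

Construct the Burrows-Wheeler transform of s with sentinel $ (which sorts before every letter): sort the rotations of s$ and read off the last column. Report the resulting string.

dddbcaadabbadcabddaa$aaa

rank  rotation                  last
    0  $dadaadaabcabaadbadcbadd  d
    1  aabcabaadbadcbadd$dadaad  d
    2  aadaabcabaadbadcbadd$dad  d
    3  aadbadcbadd$dadaadaabcab  b
    4  abaadbadcbadd$dadaadaabc  c
    5  abcabaadbadcbadd$dadaada  a
    6  adaabcabaadbadcbadd$dada  a
    7  adaadaabcabaadbadcbadd$d  d
    8  adbadcbadd$dadaadaabcaba  a
    9  adcbadd$dadaadaabcabaadb  b
   10  add$dadaadaabcabaadbadcb  b
   11  baadbadcbadd$dadaadaabca  a
   12  badcbadd$dadaadaabcabaad  d
   13  badd$dadaadaabcabaadbadc  c
   14  bcabaadbadcbadd$dadaadaa  a
   15  cabaadbadcbadd$dadaadaab  b
   16  cbadd$dadaadaabcabaadbad  d
   17  d$dadaadaabcabaadbadcbad  d
   18  daabcabaadbadcbadd$dadaa  a
   19  daadaabcabaadbadcbadd$da  a
   20  dadaadaabcabaadbadcbadd$  $
   21  dbadcbadd$dadaadaabcabaa  a
   22  dcbadd$dadaadaabcabaadba  a
   23  dd$dadaadaabcabaadbadcba  a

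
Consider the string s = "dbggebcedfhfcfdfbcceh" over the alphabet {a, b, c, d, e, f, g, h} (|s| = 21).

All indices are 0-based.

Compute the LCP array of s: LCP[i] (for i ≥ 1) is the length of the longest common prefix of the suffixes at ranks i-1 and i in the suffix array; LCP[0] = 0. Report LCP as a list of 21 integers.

[0, 2, 1, 0, 1, 2, 1, 0, 1, 2, 0, 1, 1, 0, 1, 1, 1, 0, 1, 0, 1]

sorted suffixes:
  #0 SA[0]=16  'bcceh'
  #1 SA[1]=5  'bcedfhfcfdfbcceh'
  #2 SA[2]=1  'bggebcedfhfcfdfbcceh'
  #3 SA[3]=17  'cceh'
  #4 SA[4]=6  'cedfhfcfdfbcceh'
  #5 SA[5]=18  'ceh'
  #6 SA[6]=12  'cfdfbcceh'
  #7 SA[7]=0  'dbggebcedfhfcfdfbcceh'
  #8 SA[8]=14  'dfbcceh'
  #9 SA[9]=8  'dfhfcfdfbcceh'
  #10 SA[10]=4  'ebcedfhfcfdfbcceh'
  #11 SA[11]=7  'edfhfcfdfbcceh'
  #12 SA[12]=19  'eh'
  #13 SA[13]=15  'fbcceh'
  #14 SA[14]=11  'fcfdfbcceh'
  #15 SA[15]=13  'fdfbcceh'
  #16 SA[16]=9  'fhfcfdfbcceh'
  #17 SA[17]=3  'gebcedfhfcfdfbcceh'
  #18 SA[18]=2  'ggebcedfhfcfdfbcceh'
  #19 SA[19]=20  'h'
  #20 SA[20]=10  'hfcfdfbcceh'

SA = [16, 5, 1, 17, 6, 18, 12, 0, 14, 8, 4, 7, 19, 15, 11, 13, 9, 3, 2, 20, 10]
i: (SA[i-1],SA[i]) lcp shared
  1: (16,5) 2 'bc'
  2: (5,1) 1 'b'
  3: (1,17) 0 ''
  4: (17,6) 1 'c'
  5: (6,18) 2 'ce'
  6: (18,12) 1 'c'
  7: (12,0) 0 ''
  8: (0,14) 1 'd'
  9: (14,8) 2 'df'
  10: (8,4) 0 ''
  11: (4,7) 1 'e'
  12: (7,19) 1 'e'
  13: (19,15) 0 ''
  14: (15,11) 1 'f'
  15: (11,13) 1 'f'
  16: (13,9) 1 'f'
  17: (9,3) 0 ''
  18: (3,2) 1 'g'
  19: (2,20) 0 ''
  20: (20,10) 1 'h'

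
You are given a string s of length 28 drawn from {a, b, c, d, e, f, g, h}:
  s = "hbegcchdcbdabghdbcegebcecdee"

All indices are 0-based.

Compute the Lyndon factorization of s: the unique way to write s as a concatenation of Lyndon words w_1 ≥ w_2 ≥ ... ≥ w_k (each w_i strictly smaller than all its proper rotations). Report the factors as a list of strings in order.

["h", "begcchdc", "bd", "abghdbcegebcecdee"]

emit factor 1: 'h' (i=0, period=1)
emit factor 2: 'begcchdc' (i=1, period=8)
emit factor 3: 'bd' (i=9, period=2)
emit factor 4: 'abghdbcegebcecdee' (i=11, period=17)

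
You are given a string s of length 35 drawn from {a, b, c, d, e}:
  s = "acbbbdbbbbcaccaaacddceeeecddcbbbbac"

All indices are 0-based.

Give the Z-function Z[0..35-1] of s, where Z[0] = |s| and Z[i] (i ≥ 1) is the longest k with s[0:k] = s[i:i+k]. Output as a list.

Z[0]=35
i=1: outside box; Z[1]=0
i=2: outside box; Z[2]=0
i=3: outside box; Z[3]=0
i=4: outside box; Z[4]=0
i=5: outside box; Z[5]=0
i=6: outside box; Z[6]=0
i=7: outside box; Z[7]=0
i=8: outside box; Z[8]=0
i=9: outside box; Z[9]=0
i=10: outside box; Z[10]=0
i=11: outside box; Z[11]=2 extend→box=[11,13)
i=12: min(r-i=1, Z[1]=0)=0; Z[12]=0
i=13: outside box; Z[13]=0
i=14: outside box; Z[14]=1 extend→box=[14,15)
i=15: outside box; Z[15]=1 extend→box=[15,16)
i=16: outside box; Z[16]=2 extend→box=[16,18)
i=17: min(r-i=1, Z[1]=0)=0; Z[17]=0
i=18: outside box; Z[18]=0
i=19: outside box; Z[19]=0
i=20: outside box; Z[20]=0
i=21: outside box; Z[21]=0
i=22: outside box; Z[22]=0
i=23: outside box; Z[23]=0
i=24: outside box; Z[24]=0
i=25: outside box; Z[25]=0
i=26: outside box; Z[26]=0
i=27: outside box; Z[27]=0
i=28: outside box; Z[28]=0
i=29: outside box; Z[29]=0
i=30: outside box; Z[30]=0
i=31: outside box; Z[31]=0
i=32: outside box; Z[32]=0
i=33: outside box; Z[33]=2 extend→box=[33,35)
i=34: min(r-i=1, Z[1]=0)=0; Z[34]=0

[35, 0, 0, 0, 0, 0, 0, 0, 0, 0, 0, 2, 0, 0, 1, 1, 2, 0, 0, 0, 0, 0, 0, 0, 0, 0, 0, 0, 0, 0, 0, 0, 0, 2, 0]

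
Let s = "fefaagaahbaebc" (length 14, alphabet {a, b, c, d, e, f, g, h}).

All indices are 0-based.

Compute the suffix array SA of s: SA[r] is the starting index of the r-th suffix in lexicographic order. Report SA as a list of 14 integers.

rank→(start, suffix):
  0 → (3, 'aagaahbaebc')
  1 → (6, 'aahbaebc')
  2 → (10, 'aebc')
  3 → (4, 'agaahbaebc')
  4 → (7, 'ahbaebc')
  5 → (9, 'baebc')
  6 → (12, 'bc')
  7 → (13, 'c')
  8 → (11, 'ebc')
  9 → (1, 'efaagaahbaebc')
  10 → (2, 'faagaahbaebc')
  11 → (0, 'fefaagaahbaebc')
  12 → (5, 'gaahbaebc')
  13 → (8, 'hbaebc')

[3, 6, 10, 4, 7, 9, 12, 13, 11, 1, 2, 0, 5, 8]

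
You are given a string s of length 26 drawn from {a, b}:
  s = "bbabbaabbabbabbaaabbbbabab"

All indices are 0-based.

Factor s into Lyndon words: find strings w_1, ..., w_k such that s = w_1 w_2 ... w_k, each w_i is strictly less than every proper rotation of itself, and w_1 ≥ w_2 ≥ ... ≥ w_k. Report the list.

emit factor 1: 'b' (i=0, period=1)
emit factor 2: 'b' (i=1, period=1)
emit factor 3: 'abb' (i=2, period=3)
emit factor 4: 'aabbabbabb' (i=5, period=10)
emit factor 5: 'aaabbbbabab' (i=15, period=11)

["b", "b", "abb", "aabbabbabb", "aaabbbbabab"]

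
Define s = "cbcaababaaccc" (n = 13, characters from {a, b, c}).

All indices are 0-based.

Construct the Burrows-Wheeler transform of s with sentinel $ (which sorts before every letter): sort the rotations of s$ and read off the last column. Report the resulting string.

ccbbaaaaccb$ca

rank  rotation        last
    0  $cbcaababaaccc  c
    1  aababaaccc$cbc  c
    2  aaccc$cbcaabab  b
    3  abaaccc$cbcaab  b
    4  ababaaccc$cbca  a
    5  accc$cbcaababa  a
    6  baaccc$cbcaaba  a
    7  babaaccc$cbcaa  a
    8  bcaababaaccc$c  c
    9  c$cbcaababaacc  c
   10  caababaaccc$cb  b
   11  cbcaababaaccc$  $
   12  cc$cbcaababaac  c
   13  ccc$cbcaababaa  a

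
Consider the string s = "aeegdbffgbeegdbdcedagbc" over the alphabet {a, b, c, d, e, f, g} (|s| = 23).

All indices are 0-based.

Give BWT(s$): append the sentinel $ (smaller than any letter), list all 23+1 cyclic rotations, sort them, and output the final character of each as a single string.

rank  rotation                  last
    0  $aeegdbffgbeegdbdcedagbc  c
    1  aeegdbffgbeegdbdcedagbc$  $
    2  agbc$aeegdbffgbeegdbdced  d
    3  bc$aeegdbffgbeegdbdcedag  g
    4  bdcedagbc$aeegdbffgbeegd  d
    5  beegdbdcedagbc$aeegdbffg  g
    6  bffgbeegdbdcedagbc$aeegd  d
    7  c$aeegdbffgbeegdbdcedagb  b
    8  cedagbc$aeegdbffgbeegdbd  d
    9  dagbc$aeegdbffgbeegdbdce  e
   10  dbdcedagbc$aeegdbffgbeeg  g
   11  dbffgbeegdbdcedagbc$aeeg  g
   12  dcedagbc$aeegdbffgbeegdb  b
   13  edagbc$aeegdbffgbeegdbdc  c
   14  eegdbdcedagbc$aeegdbffgb  b
   15  eegdbffgbeegdbdcedagbc$a  a
   16  egdbdcedagbc$aeegdbffgbe  e
   17  egdbffgbeegdbdcedagbc$ae  e
   18  ffgbeegdbdcedagbc$aeegdb  b
   19  fgbeegdbdcedagbc$aeegdbf  f
   20  gbc$aeegdbffgbeegdbdceda  a
   21  gbeegdbdcedagbc$aeegdbff  f
   22  gdbdcedagbc$aeegdbffgbee  e
   23  gdbffgbeegdbdcedagbc$aee  e

c$dgdgdbdeggbcbaeebfafee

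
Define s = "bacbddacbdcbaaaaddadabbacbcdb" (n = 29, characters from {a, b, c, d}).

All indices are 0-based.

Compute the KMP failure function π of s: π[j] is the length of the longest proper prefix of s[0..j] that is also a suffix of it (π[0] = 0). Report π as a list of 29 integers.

π[0] = 0
j=1 s[j]='a': π[1]=0 (border '')
j=2 s[j]='c': π[2]=0 (border '')
j=3 s[j]='b': π[3]=1 (border 'b')
j=4 s[j]='d': k: 1→0; π[4]=0 (border '')
j=5 s[j]='d': π[5]=0 (border '')
j=6 s[j]='a': π[6]=0 (border '')
j=7 s[j]='c': π[7]=0 (border '')
j=8 s[j]='b': π[8]=1 (border 'b')
j=9 s[j]='d': k: 1→0; π[9]=0 (border '')
j=10 s[j]='c': π[10]=0 (border '')
j=11 s[j]='b': π[11]=1 (border 'b')
j=12 s[j]='a': π[12]=2 (border 'ba')
j=13 s[j]='a': k: 2→0; π[13]=0 (border '')
j=14 s[j]='a': π[14]=0 (border '')
j=15 s[j]='a': π[15]=0 (border '')
j=16 s[j]='d': π[16]=0 (border '')
j=17 s[j]='d': π[17]=0 (border '')
j=18 s[j]='a': π[18]=0 (border '')
j=19 s[j]='d': π[19]=0 (border '')
j=20 s[j]='a': π[20]=0 (border '')
j=21 s[j]='b': π[21]=1 (border 'b')
j=22 s[j]='b': k: 1→0; π[22]=1 (border 'b')
j=23 s[j]='a': π[23]=2 (border 'ba')
j=24 s[j]='c': π[24]=3 (border 'bac')
j=25 s[j]='b': π[25]=4 (border 'bacb')
j=26 s[j]='c': k: 4→1→0; π[26]=0 (border '')
j=27 s[j]='d': π[27]=0 (border '')
j=28 s[j]='b': π[28]=1 (border 'b')

[0, 0, 0, 1, 0, 0, 0, 0, 1, 0, 0, 1, 2, 0, 0, 0, 0, 0, 0, 0, 0, 1, 1, 2, 3, 4, 0, 0, 1]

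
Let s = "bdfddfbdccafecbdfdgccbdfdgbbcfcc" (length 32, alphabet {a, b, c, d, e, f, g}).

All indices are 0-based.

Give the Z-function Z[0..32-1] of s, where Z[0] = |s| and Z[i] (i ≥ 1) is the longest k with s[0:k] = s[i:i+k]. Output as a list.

[32, 0, 0, 0, 0, 0, 2, 0, 0, 0, 0, 0, 0, 0, 4, 0, 0, 0, 0, 0, 0, 4, 0, 0, 0, 0, 1, 1, 0, 0, 0, 0]

Z[0]=32
i=1: fresh scan; Z[1]=0
i=2: fresh scan; Z[2]=0
i=3: fresh scan; Z[3]=0
i=4: fresh scan; Z[4]=0
i=5: fresh scan; Z[5]=0
i=6: fresh scan; Z[6]=2 scan→box=[6,8)
i=7: min(r-i=1, Z[1]=0)=0; Z[7]=0
i=8: fresh scan; Z[8]=0
i=9: fresh scan; Z[9]=0
i=10: fresh scan; Z[10]=0
i=11: fresh scan; Z[11]=0
i=12: fresh scan; Z[12]=0
i=13: fresh scan; Z[13]=0
i=14: fresh scan; Z[14]=4 scan→box=[14,18)
i=15: min(r-i=3, Z[1]=0)=0; Z[15]=0
i=16: min(r-i=2, Z[2]=0)=0; Z[16]=0
i=17: min(r-i=1, Z[3]=0)=0; Z[17]=0
i=18: fresh scan; Z[18]=0
i=19: fresh scan; Z[19]=0
i=20: fresh scan; Z[20]=0
i=21: fresh scan; Z[21]=4 scan→box=[21,25)
i=22: min(r-i=3, Z[1]=0)=0; Z[22]=0
i=23: min(r-i=2, Z[2]=0)=0; Z[23]=0
i=24: min(r-i=1, Z[3]=0)=0; Z[24]=0
i=25: fresh scan; Z[25]=0
i=26: fresh scan; Z[26]=1 scan→box=[26,27)
i=27: fresh scan; Z[27]=1 scan→box=[27,28)
i=28: fresh scan; Z[28]=0
i=29: fresh scan; Z[29]=0
i=30: fresh scan; Z[30]=0
i=31: fresh scan; Z[31]=0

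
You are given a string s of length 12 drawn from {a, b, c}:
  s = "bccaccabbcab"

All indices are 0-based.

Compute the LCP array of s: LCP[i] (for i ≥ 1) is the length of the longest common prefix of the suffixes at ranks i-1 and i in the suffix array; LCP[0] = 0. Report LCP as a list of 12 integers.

sorted suffixes:
  #0 SA[0]=10  'ab'
  #1 SA[1]=6  'abbcab'
  #2 SA[2]=3  'accabbcab'
  #3 SA[3]=11  'b'
  #4 SA[4]=7  'bbcab'
  #5 SA[5]=8  'bcab'
  #6 SA[6]=0  'bccaccabbcab'
  #7 SA[7]=9  'cab'
  #8 SA[8]=5  'cabbcab'
  #9 SA[9]=2  'caccabbcab'
  #10 SA[10]=4  'ccabbcab'
  #11 SA[11]=1  'ccaccabbcab'

SA = [10, 6, 3, 11, 7, 8, 0, 9, 5, 2, 4, 1]
rank  pair      lcp
   1  s[10:],s[6:]  2  'ab'
   2  s[6:],s[3:]  1  'a'
   3  s[3:],s[11:]  0  ''
   4  s[11:],s[7:]  1  'b'
   5  s[7:],s[8:]  1  'b'
   6  s[8:],s[0:]  2  'bc'
   7  s[0:],s[9:]  0  ''
   8  s[9:],s[5:]  3  'cab'
   9  s[5:],s[2:]  2  'ca'
  10  s[2:],s[4:]  1  'c'
  11  s[4:],s[1:]  3  'cca'

[0, 2, 1, 0, 1, 1, 2, 0, 3, 2, 1, 3]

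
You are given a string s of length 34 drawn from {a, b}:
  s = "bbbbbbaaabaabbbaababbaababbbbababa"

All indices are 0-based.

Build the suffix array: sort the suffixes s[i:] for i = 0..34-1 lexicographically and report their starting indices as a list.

rank | idx | suffix
   0 |  33 | a
   1 |   6 | aaabaabbbaababbaababbbbababa
   2 |   7 | aabaabbbaababbaababbbbababa
   3 |  15 | aababbaababbbbababa
   4 |  21 | aababbbbababa
   5 |  10 | aabbbaababbaababbbbababa
   6 |  31 | aba
   7 |   8 | abaabbbaababbaababbbbababa
   8 |  29 | ababa
   9 |  16 | ababbaababbbbababa
  10 |  22 | ababbbbababa
  11 |  18 | abbaababbbbababa
  12 |  11 | abbbaababbaababbbbababa
  13 |  24 | abbbbababa
  14 |  32 | ba
  15 |   5 | baaabaabbbaababbaababbbbababa
  16 |  14 | baababbaababbbbababa
  17 |  20 | baababbbbababa
  18 |   9 | baabbbaababbaababbbbababa
  19 |  30 | baba
  20 |  28 | bababa
  21 |  17 | babbaababbbbababa
  22 |  23 | babbbbababa
  23 |   4 | bbaaabaabbbaababbaababbbbababa
  24 |  13 | bbaababbaababbbbababa
  25 |  19 | bbaababbbbababa
  26 |  27 | bbababa
  27 |   3 | bbbaaabaabbbaababbaababbbbababa
  28 |  12 | bbbaababbaababbbbababa
  29 |  26 | bbbababa
  30 |   2 | bbbbaaabaabbbaababbaababbbbababa
  31 |  25 | bbbbababa
  32 |   1 | bbbbbaaabaabbbaababbaababbbbababa
  33 |   0 | bbbbbbaaabaabbbaababbaababbbbababa

[33, 6, 7, 15, 21, 10, 31, 8, 29, 16, 22, 18, 11, 24, 32, 5, 14, 20, 9, 30, 28, 17, 23, 4, 13, 19, 27, 3, 12, 26, 2, 25, 1, 0]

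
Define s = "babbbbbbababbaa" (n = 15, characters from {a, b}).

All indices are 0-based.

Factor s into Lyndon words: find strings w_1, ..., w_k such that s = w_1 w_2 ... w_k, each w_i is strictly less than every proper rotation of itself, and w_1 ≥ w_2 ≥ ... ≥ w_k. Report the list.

["b", "abbbbbb", "ababb", "a", "a"]

emit factor 1: 'b' (i=0, period=1)
emit factor 2: 'abbbbbb' (i=1, period=7)
emit factor 3: 'ababb' (i=8, period=5)
emit factor 4: 'a' (i=13, period=1)
emit factor 5: 'a' (i=14, period=1)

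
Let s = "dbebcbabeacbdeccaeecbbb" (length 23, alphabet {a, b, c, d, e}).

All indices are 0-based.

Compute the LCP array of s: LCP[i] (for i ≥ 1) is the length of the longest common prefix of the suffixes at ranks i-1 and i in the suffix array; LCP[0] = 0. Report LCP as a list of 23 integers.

[0, 1, 1, 0, 1, 1, 2, 1, 1, 1, 2, 0, 1, 2, 2, 1, 0, 1, 0, 1, 1, 2, 1]

sorted suffixes:
  #0 SA[0]=6  'abeacbdeccaeecbbb'
  #1 SA[1]=9  'acbdeccaeecbbb'
  #2 SA[2]=16  'aeecbbb'
  #3 SA[3]=22  'b'
  #4 SA[4]=5  'babeacbdeccaeecbbb'
  #5 SA[5]=21  'bb'
  #6 SA[6]=20  'bbb'
  #7 SA[7]=3  'bcbabeacbdeccaeecbbb'
  #8 SA[8]=11  'bdeccaeecbbb'
  #9 SA[9]=7  'beacbdeccaeecbbb'
  #10 SA[10]=1  'bebcbabeacbdeccaeecbbb'
  #11 SA[11]=15  'caeecbbb'
  #12 SA[12]=4  'cbabeacbdeccaeecbbb'
  #13 SA[13]=19  'cbbb'
  #14 SA[14]=10  'cbdeccaeecbbb'
  #15 SA[15]=14  'ccaeecbbb'
  #16 SA[16]=0  'dbebcbabeacbdeccaeecbbb'
  #17 SA[17]=12  'deccaeecbbb'
  #18 SA[18]=8  'eacbdeccaeecbbb'
  #19 SA[19]=2  'ebcbabeacbdeccaeecbbb'
  #20 SA[20]=18  'ecbbb'
  #21 SA[21]=13  'eccaeecbbb'
  #22 SA[22]=17  'eecbbb'

SA = [6, 9, 16, 22, 5, 21, 20, 3, 11, 7, 1, 15, 4, 19, 10, 14, 0, 12, 8, 2, 18, 13, 17]
i: (SA[i-1],SA[i]) lcp shared
  1: (6,9) 1 'a'
  2: (9,16) 1 'a'
  3: (16,22) 0 ''
  4: (22,5) 1 'b'
  5: (5,21) 1 'b'
  6: (21,20) 2 'bb'
  7: (20,3) 1 'b'
  8: (3,11) 1 'b'
  9: (11,7) 1 'b'
  10: (7,1) 2 'be'
  11: (1,15) 0 ''
  12: (15,4) 1 'c'
  13: (4,19) 2 'cb'
  14: (19,10) 2 'cb'
  15: (10,14) 1 'c'
  16: (14,0) 0 ''
  17: (0,12) 1 'd'
  18: (12,8) 0 ''
  19: (8,2) 1 'e'
  20: (2,18) 1 'e'
  21: (18,13) 2 'ec'
  22: (13,17) 1 'e'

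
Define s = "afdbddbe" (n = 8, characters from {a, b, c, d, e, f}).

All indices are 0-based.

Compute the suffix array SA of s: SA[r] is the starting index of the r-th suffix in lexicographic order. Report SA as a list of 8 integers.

[0, 3, 6, 2, 5, 4, 7, 1]

sorted suffixes:
  #0 SA[0]=0  'afdbddbe'
  #1 SA[1]=3  'bddbe'
  #2 SA[2]=6  'be'
  #3 SA[3]=2  'dbddbe'
  #4 SA[4]=5  'dbe'
  #5 SA[5]=4  'ddbe'
  #6 SA[6]=7  'e'
  #7 SA[7]=1  'fdbddbe'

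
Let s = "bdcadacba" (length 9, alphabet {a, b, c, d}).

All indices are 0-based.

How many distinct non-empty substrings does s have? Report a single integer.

40

rank | idx | suffix
   0 |   8 | a
   1 |   5 | acba
   2 |   3 | adacba
   3 |   7 | ba
   4 |   0 | bdcadacba
   5 |   2 | cadacba
   6 |   6 | cba
   7 |   4 | dacba
   8 |   1 | dcadacba

SA = [8, 5, 3, 7, 0, 2, 6, 4, 1]
[i] adj suffixes → lcp
  [1] 8/5 → 1 ('a')
  [2] 5/3 → 1 ('a')
  [3] 3/7 → 0 ('')
  [4] 7/0 → 1 ('b')
  [5] 0/2 → 0 ('')
  [6] 2/6 → 1 ('c')
  [7] 6/4 → 0 ('')
  [8] 4/1 → 1 ('d')

n(n+1)/2 = 9·10/2 = 45
Σ LCP = 0 + 1 + 1 + 0 + 1 + 0 + 1 + 0 + 1 = 5
distinct = 45 − 5 = 40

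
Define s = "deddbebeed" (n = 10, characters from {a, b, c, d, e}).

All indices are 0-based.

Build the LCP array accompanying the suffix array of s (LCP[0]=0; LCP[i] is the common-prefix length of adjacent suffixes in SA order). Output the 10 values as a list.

[0, 2, 0, 1, 1, 1, 0, 1, 2, 1]

sorted suffixes:
  #0 SA[0]=4  'bebeed'
  #1 SA[1]=6  'beed'
  #2 SA[2]=9  'd'
  #3 SA[3]=3  'dbebeed'
  #4 SA[4]=2  'ddbebeed'
  #5 SA[5]=0  'deddbebeed'
  #6 SA[6]=5  'ebeed'
  #7 SA[7]=8  'ed'
  #8 SA[8]=1  'eddbebeed'
  #9 SA[9]=7  'eed'

SA = [4, 6, 9, 3, 2, 0, 5, 8, 1, 7]
rank  pair      lcp
   1  s[4:],s[6:]  2  'be'
   2  s[6:],s[9:]  0  ''
   3  s[9:],s[3:]  1  'd'
   4  s[3:],s[2:]  1  'd'
   5  s[2:],s[0:]  1  'd'
   6  s[0:],s[5:]  0  ''
   7  s[5:],s[8:]  1  'e'
   8  s[8:],s[1:]  2  'ed'
   9  s[1:],s[7:]  1  'e'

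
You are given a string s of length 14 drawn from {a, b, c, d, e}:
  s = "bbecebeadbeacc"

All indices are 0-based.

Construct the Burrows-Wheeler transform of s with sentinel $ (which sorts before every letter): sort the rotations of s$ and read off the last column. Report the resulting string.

rank  rotation         last
    0  $bbecebeadbeacc  c
    1  acc$bbecebeadbe  e
    2  adbeacc$bbecebe  e
    3  bbecebeadbeacc$  $
    4  beacc$bbecebead  d
    5  beadbeacc$bbece  e
    6  becebeadbeacc$b  b
    7  c$bbecebeadbeac  c
    8  cc$bbecebeadbea  a
    9  cebeadbeacc$bbe  e
   10  dbeacc$bbecebea  a
   11  eacc$bbecebeadb  b
   12  eadbeacc$bbeceb  b
   13  ebeadbeacc$bbec  c
   14  ecebeadbeacc$bb  b

cee$debcaeabbcb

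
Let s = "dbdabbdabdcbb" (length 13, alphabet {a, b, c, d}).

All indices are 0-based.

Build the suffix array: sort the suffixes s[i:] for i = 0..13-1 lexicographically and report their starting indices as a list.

sorted suffixes:
  #0 SA[0]=3  'abbdabdcbb'
  #1 SA[1]=7  'abdcbb'
  #2 SA[2]=12  'b'
  #3 SA[3]=11  'bb'
  #4 SA[4]=4  'bbdabdcbb'
  #5 SA[5]=1  'bdabbdabdcbb'
  #6 SA[6]=5  'bdabdcbb'
  #7 SA[7]=8  'bdcbb'
  #8 SA[8]=10  'cbb'
  #9 SA[9]=2  'dabbdabdcbb'
  #10 SA[10]=6  'dabdcbb'
  #11 SA[11]=0  'dbdabbdabdcbb'
  #12 SA[12]=9  'dcbb'

[3, 7, 12, 11, 4, 1, 5, 8, 10, 2, 6, 0, 9]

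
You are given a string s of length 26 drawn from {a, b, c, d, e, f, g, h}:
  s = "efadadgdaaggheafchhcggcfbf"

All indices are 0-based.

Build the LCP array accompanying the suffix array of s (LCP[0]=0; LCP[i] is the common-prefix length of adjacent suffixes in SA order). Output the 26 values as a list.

[0, 1, 2, 1, 1, 0, 0, 1, 1, 0, 2, 1, 0, 1, 0, 1, 1, 1, 0, 1, 1, 2, 1, 0, 1, 1]

rank→(start, suffix):
  0 → (8, 'aaggheafchhcggcfbf')
  1 → (2, 'adadgdaaggheafchhcggcfbf')
  2 → (4, 'adgdaaggheafchhcggcfbf')
  3 → (14, 'afchhcggcfbf')
  4 → (9, 'aggheafchhcggcfbf')
  5 → (24, 'bf')
  6 → (22, 'cfbf')
  7 → (19, 'cggcfbf')
  8 → (16, 'chhcggcfbf')
  9 → (7, 'daaggheafchhcggcfbf')
  10 → (3, 'dadgdaaggheafchhcggcfbf')
  11 → (5, 'dgdaaggheafchhcggcfbf')
  12 → (13, 'eafchhcggcfbf')
  13 → (0, 'efadadgdaaggheafchhcggcfbf')
  14 → (25, 'f')
  15 → (1, 'fadadgdaaggheafchhcggcfbf')
  16 → (23, 'fbf')
  17 → (15, 'fchhcggcfbf')
  18 → (21, 'gcfbf')
  19 → (6, 'gdaaggheafchhcggcfbf')
  20 → (20, 'ggcfbf')
  21 → (10, 'ggheafchhcggcfbf')
  22 → (11, 'gheafchhcggcfbf')
  23 → (18, 'hcggcfbf')
  24 → (12, 'heafchhcggcfbf')
  25 → (17, 'hhcggcfbf')

SA = [8, 2, 4, 14, 9, 24, 22, 19, 16, 7, 3, 5, 13, 0, 25, 1, 23, 15, 21, 6, 20, 10, 11, 18, 12, 17]
i: (SA[i-1],SA[i]) lcp shared
  1: (8,2) 1 'a'
  2: (2,4) 2 'ad'
  3: (4,14) 1 'a'
  4: (14,9) 1 'a'
  5: (9,24) 0 ''
  6: (24,22) 0 ''
  7: (22,19) 1 'c'
  8: (19,16) 1 'c'
  9: (16,7) 0 ''
  10: (7,3) 2 'da'
  11: (3,5) 1 'd'
  12: (5,13) 0 ''
  13: (13,0) 1 'e'
  14: (0,25) 0 ''
  15: (25,1) 1 'f'
  16: (1,23) 1 'f'
  17: (23,15) 1 'f'
  18: (15,21) 0 ''
  19: (21,6) 1 'g'
  20: (6,20) 1 'g'
  21: (20,10) 2 'gg'
  22: (10,11) 1 'g'
  23: (11,18) 0 ''
  24: (18,12) 1 'h'
  25: (12,17) 1 'h'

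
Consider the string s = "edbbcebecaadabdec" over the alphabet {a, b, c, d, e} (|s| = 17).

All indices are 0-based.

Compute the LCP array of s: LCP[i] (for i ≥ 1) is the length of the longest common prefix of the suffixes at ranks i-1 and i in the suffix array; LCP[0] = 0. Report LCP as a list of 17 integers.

rank | idx | suffix
   0 |   9 | aadabdec
   1 |  12 | abdec
   2 |  10 | adabdec
   3 |   2 | bbcebecaadabdec
   4 |   3 | bcebecaadabdec
   5 |  13 | bdec
   6 |   6 | becaadabdec
   7 |  16 | c
   8 |   8 | caadabdec
   9 |   4 | cebecaadabdec
  10 |  11 | dabdec
  11 |   1 | dbbcebecaadabdec
  12 |  14 | dec
  13 |   5 | ebecaadabdec
  14 |  15 | ec
  15 |   7 | ecaadabdec
  16 |   0 | edbbcebecaadabdec

SA = [9, 12, 10, 2, 3, 13, 6, 16, 8, 4, 11, 1, 14, 5, 15, 7, 0]
rank  pair      lcp
   1  s[9:],s[12:]  1  'a'
   2  s[12:],s[10:]  1  'a'
   3  s[10:],s[2:]  0  ''
   4  s[2:],s[3:]  1  'b'
   5  s[3:],s[13:]  1  'b'
   6  s[13:],s[6:]  1  'b'
   7  s[6:],s[16:]  0  ''
   8  s[16:],s[8:]  1  'c'
   9  s[8:],s[4:]  1  'c'
  10  s[4:],s[11:]  0  ''
  11  s[11:],s[1:]  1  'd'
  12  s[1:],s[14:]  1  'd'
  13  s[14:],s[5:]  0  ''
  14  s[5:],s[15:]  1  'e'
  15  s[15:],s[7:]  2  'ec'
  16  s[7:],s[0:]  1  'e'

[0, 1, 1, 0, 1, 1, 1, 0, 1, 1, 0, 1, 1, 0, 1, 2, 1]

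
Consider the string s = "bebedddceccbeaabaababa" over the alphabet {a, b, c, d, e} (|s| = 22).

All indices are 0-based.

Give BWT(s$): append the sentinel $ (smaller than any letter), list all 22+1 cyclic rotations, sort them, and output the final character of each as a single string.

rank  rotation                 last
    0  $bebedddceccbeaabaababa  a
    1  a$bebedddceccbeaabaabab  b
    2  aabaababa$bebedddceccbe  e
    3  aababa$bebedddceccbeaab  b
    4  aba$bebedddceccbeaabaab  b
    5  abaababa$bebedddceccbea  a
    6  ababa$bebedddceccbeaaba  a
    7  ba$bebedddceccbeaabaaba  a
    8  baababa$bebedddceccbeaa  a
    9  baba$bebedddceccbeaabaa  a
   10  beaabaababa$bebedddcecc  c
   11  bebedddceccbeaabaababa$  $
   12  bedddceccbeaabaababa$be  e
   13  cbeaabaababa$bebedddcec  c
   14  ccbeaabaababa$bebedddce  e
   15  ceccbeaabaababa$bebeddd  d
   16  dceccbeaabaababa$bebedd  d
   17  ddceccbeaabaababa$bebed  d
   18  dddceccbeaabaababa$bebe  e
   19  eaabaababa$bebedddceccb  b
   20  ebedddceccbeaabaababa$b  b
   21  eccbeaabaababa$bebedddc  c
   22  edddceccbeaabaababa$beb  b

abebbaaaaac$ecedddebbcb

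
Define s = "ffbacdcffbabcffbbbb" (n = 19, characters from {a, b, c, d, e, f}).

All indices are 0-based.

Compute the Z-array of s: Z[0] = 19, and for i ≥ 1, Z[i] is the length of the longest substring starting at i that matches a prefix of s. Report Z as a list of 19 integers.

[19, 1, 0, 0, 0, 0, 0, 4, 1, 0, 0, 0, 0, 3, 1, 0, 0, 0, 0]

Z[0]=19
i=1: fresh scan; Z[1]=1 scan→box=[1,2)
i=2: fresh scan; Z[2]=0
i=3: fresh scan; Z[3]=0
i=4: fresh scan; Z[4]=0
i=5: fresh scan; Z[5]=0
i=6: fresh scan; Z[6]=0
i=7: fresh scan; Z[7]=4 scan→box=[7,11)
i=8: min(r-i=3, Z[1]=1)=1; Z[8]=1
i=9: min(r-i=2, Z[2]=0)=0; Z[9]=0
i=10: min(r-i=1, Z[3]=0)=0; Z[10]=0
i=11: fresh scan; Z[11]=0
i=12: fresh scan; Z[12]=0
i=13: fresh scan; Z[13]=3 scan→box=[13,16)
i=14: min(r-i=2, Z[1]=1)=1; Z[14]=1
i=15: min(r-i=1, Z[2]=0)=0; Z[15]=0
i=16: fresh scan; Z[16]=0
i=17: fresh scan; Z[17]=0
i=18: fresh scan; Z[18]=0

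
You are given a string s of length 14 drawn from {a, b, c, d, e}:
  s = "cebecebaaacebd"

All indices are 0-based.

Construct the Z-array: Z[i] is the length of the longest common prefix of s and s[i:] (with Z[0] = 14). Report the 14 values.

[14, 0, 0, 0, 3, 0, 0, 0, 0, 0, 3, 0, 0, 0]

Z[0]=14
i=1: i≥r, start 0; Z[1]=0
i=2: i≥r, start 0; Z[2]=0
i=3: i≥r, start 0; Z[3]=0
i=4: i≥r, start 0; Z[4]=3 scan→box=[4,7)
i=5: min(r-i=2, Z[1]=0)=0; Z[5]=0
i=6: min(r-i=1, Z[2]=0)=0; Z[6]=0
i=7: i≥r, start 0; Z[7]=0
i=8: i≥r, start 0; Z[8]=0
i=9: i≥r, start 0; Z[9]=0
i=10: i≥r, start 0; Z[10]=3 scan→box=[10,13)
i=11: min(r-i=2, Z[1]=0)=0; Z[11]=0
i=12: min(r-i=1, Z[2]=0)=0; Z[12]=0
i=13: i≥r, start 0; Z[13]=0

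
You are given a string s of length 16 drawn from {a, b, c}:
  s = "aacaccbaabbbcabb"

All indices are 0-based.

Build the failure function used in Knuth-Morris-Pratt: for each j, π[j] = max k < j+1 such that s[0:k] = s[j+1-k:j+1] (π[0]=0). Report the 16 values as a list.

[0, 1, 0, 1, 0, 0, 0, 1, 2, 0, 0, 0, 0, 1, 0, 0]

π[0] = 0
j=1 s[j]='a': π[1]=1 (border 'a')
j=2 s[j]='c': k: 1→0; π[2]=0 (border '')
j=3 s[j]='a': π[3]=1 (border 'a')
j=4 s[j]='c': k: 1→0; π[4]=0 (border '')
j=5 s[j]='c': π[5]=0 (border '')
j=6 s[j]='b': π[6]=0 (border '')
j=7 s[j]='a': π[7]=1 (border 'a')
j=8 s[j]='a': π[8]=2 (border 'aa')
j=9 s[j]='b': k: 2→1→0; π[9]=0 (border '')
j=10 s[j]='b': π[10]=0 (border '')
j=11 s[j]='b': π[11]=0 (border '')
j=12 s[j]='c': π[12]=0 (border '')
j=13 s[j]='a': π[13]=1 (border 'a')
j=14 s[j]='b': k: 1→0; π[14]=0 (border '')
j=15 s[j]='b': π[15]=0 (border '')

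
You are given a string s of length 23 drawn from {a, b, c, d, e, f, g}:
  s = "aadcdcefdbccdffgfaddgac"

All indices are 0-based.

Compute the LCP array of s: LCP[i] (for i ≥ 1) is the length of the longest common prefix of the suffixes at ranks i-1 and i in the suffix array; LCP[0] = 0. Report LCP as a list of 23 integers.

[0, 1, 1, 2, 0, 0, 1, 1, 2, 1, 0, 1, 2, 1, 1, 1, 0, 0, 1, 1, 1, 0, 1]

sorted suffixes:
  #0 SA[0]=0  'aadcdcefdbccdffgfaddgac'
  #1 SA[1]=21  'ac'
  #2 SA[2]=1  'adcdcefdbccdffgfaddgac'
  #3 SA[3]=17  'addgac'
  #4 SA[4]=9  'bccdffgfaddgac'
  #5 SA[5]=22  'c'
  #6 SA[6]=10  'ccdffgfaddgac'
  #7 SA[7]=3  'cdcefdbccdffgfaddgac'
  #8 SA[8]=11  'cdffgfaddgac'
  #9 SA[9]=5  'cefdbccdffgfaddgac'
  #10 SA[10]=8  'dbccdffgfaddgac'
  #11 SA[11]=2  'dcdcefdbccdffgfaddgac'
  #12 SA[12]=4  'dcefdbccdffgfaddgac'
  #13 SA[13]=18  'ddgac'
  #14 SA[14]=12  'dffgfaddgac'
  #15 SA[15]=19  'dgac'
  #16 SA[16]=6  'efdbccdffgfaddgac'
  #17 SA[17]=16  'faddgac'
  #18 SA[18]=7  'fdbccdffgfaddgac'
  #19 SA[19]=13  'ffgfaddgac'
  #20 SA[20]=14  'fgfaddgac'
  #21 SA[21]=20  'gac'
  #22 SA[22]=15  'gfaddgac'

SA = [0, 21, 1, 17, 9, 22, 10, 3, 11, 5, 8, 2, 4, 18, 12, 19, 6, 16, 7, 13, 14, 20, 15]
i: (SA[i-1],SA[i]) lcp shared
  1: (0,21) 1 'a'
  2: (21,1) 1 'a'
  3: (1,17) 2 'ad'
  4: (17,9) 0 ''
  5: (9,22) 0 ''
  6: (22,10) 1 'c'
  7: (10,3) 1 'c'
  8: (3,11) 2 'cd'
  9: (11,5) 1 'c'
  10: (5,8) 0 ''
  11: (8,2) 1 'd'
  12: (2,4) 2 'dc'
  13: (4,18) 1 'd'
  14: (18,12) 1 'd'
  15: (12,19) 1 'd'
  16: (19,6) 0 ''
  17: (6,16) 0 ''
  18: (16,7) 1 'f'
  19: (7,13) 1 'f'
  20: (13,14) 1 'f'
  21: (14,20) 0 ''
  22: (20,15) 1 'g'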